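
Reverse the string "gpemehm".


Input: gpemehm
Reading characters right to left:
  Position 6: 'm'
  Position 5: 'h'
  Position 4: 'e'
  Position 3: 'm'
  Position 2: 'e'
  Position 1: 'p'
  Position 0: 'g'
Reversed: mhemepg

mhemepg


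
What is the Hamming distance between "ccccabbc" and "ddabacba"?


Comparing "ccccabbc" and "ddabacba" position by position:
  Position 0: 'c' vs 'd' => differ
  Position 1: 'c' vs 'd' => differ
  Position 2: 'c' vs 'a' => differ
  Position 3: 'c' vs 'b' => differ
  Position 4: 'a' vs 'a' => same
  Position 5: 'b' vs 'c' => differ
  Position 6: 'b' vs 'b' => same
  Position 7: 'c' vs 'a' => differ
Total differences (Hamming distance): 6

6


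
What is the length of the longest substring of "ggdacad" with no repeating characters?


Input: "ggdacad"
Sliding window (track last position of each char):
  Position 0 ('g'): window [0,0] length 1 -- new best
  Position 1 ('g'): repeat (last at 0), move window start to 1
  Position 1 ('g'): window [1,1] length 1
  Position 2 ('d'): window [1,2] length 2 -- new best
  Position 3 ('a'): window [1,3] length 3 -- new best
  Position 4 ('c'): window [1,4] length 4 -- new best
  Position 5 ('a'): repeat (last at 3), move window start to 4
  Position 5 ('a'): window [4,5] length 2
  Position 6 ('d'): window [4,6] length 3
Longest substring with no repeats: "gdac" with length 4

4


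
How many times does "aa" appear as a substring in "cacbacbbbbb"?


Searching for "aa" in "cacbacbbbbb"
Scanning each position:
  Position 0: "ca" => no
  Position 1: "ac" => no
  Position 2: "cb" => no
  Position 3: "ba" => no
  Position 4: "ac" => no
  Position 5: "cb" => no
  Position 6: "bb" => no
  Position 7: "bb" => no
  Position 8: "bb" => no
  Position 9: "bb" => no
Total occurrences: 0

0


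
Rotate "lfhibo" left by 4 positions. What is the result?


Input: "lfhibo", rotate left by 4
First 4 characters: "lfhi"
Remaining characters: "bo"
Concatenate remaining + first: "bo" + "lfhi" = "bolfhi"

bolfhi


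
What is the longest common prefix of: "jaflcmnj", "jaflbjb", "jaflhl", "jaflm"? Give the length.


Words: jaflcmnj, jaflbjb, jaflhl, jaflm
  Position 0: all 'j' => match
  Position 1: all 'a' => match
  Position 2: all 'f' => match
  Position 3: all 'l' => match
  Position 4: ('c', 'b', 'h', 'm') => mismatch, stop
LCP = "jafl" (length 4)

4


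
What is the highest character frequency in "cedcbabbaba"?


Input: cedcbabbaba
Character counts:
  'a': 3
  'b': 4
  'c': 2
  'd': 1
  'e': 1
Maximum frequency: 4

4


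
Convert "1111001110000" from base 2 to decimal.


Input: "1111001110000" in base 2
Positional expansion:
  Digit '1' (value 1) x 2^12 = 4096
  Digit '1' (value 1) x 2^11 = 2048
  Digit '1' (value 1) x 2^10 = 1024
  Digit '1' (value 1) x 2^9 = 512
  Digit '0' (value 0) x 2^8 = 0
  Digit '0' (value 0) x 2^7 = 0
  Digit '1' (value 1) x 2^6 = 64
  Digit '1' (value 1) x 2^5 = 32
  Digit '1' (value 1) x 2^4 = 16
  Digit '0' (value 0) x 2^3 = 0
  Digit '0' (value 0) x 2^2 = 0
  Digit '0' (value 0) x 2^1 = 0
  Digit '0' (value 0) x 2^0 = 0
Sum = 7792

7792


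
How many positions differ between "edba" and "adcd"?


Comparing "edba" and "adcd" position by position:
  Position 0: 'e' vs 'a' => DIFFER
  Position 1: 'd' vs 'd' => same
  Position 2: 'b' vs 'c' => DIFFER
  Position 3: 'a' vs 'd' => DIFFER
Positions that differ: 3

3


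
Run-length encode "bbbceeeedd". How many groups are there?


Input: bbbceeeedd
Scanning for consecutive runs:
  Group 1: 'b' x 3 (positions 0-2)
  Group 2: 'c' x 1 (positions 3-3)
  Group 3: 'e' x 4 (positions 4-7)
  Group 4: 'd' x 2 (positions 8-9)
Total groups: 4

4


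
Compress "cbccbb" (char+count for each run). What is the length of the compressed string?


Input: cbccbb
Runs:
  'c' x 1 => "c1"
  'b' x 1 => "b1"
  'c' x 2 => "c2"
  'b' x 2 => "b2"
Compressed: "c1b1c2b2"
Compressed length: 8

8


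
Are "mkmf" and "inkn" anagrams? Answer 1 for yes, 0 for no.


Strings: "mkmf", "inkn"
Sorted first:  fkmm
Sorted second: iknn
Differ at position 0: 'f' vs 'i' => not anagrams

0


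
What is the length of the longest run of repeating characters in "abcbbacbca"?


Input: "abcbbacbca"
Scanning for longest run:
  Position 1 ('b'): new char, reset run to 1
  Position 2 ('c'): new char, reset run to 1
  Position 3 ('b'): new char, reset run to 1
  Position 4 ('b'): continues run of 'b', length=2
  Position 5 ('a'): new char, reset run to 1
  Position 6 ('c'): new char, reset run to 1
  Position 7 ('b'): new char, reset run to 1
  Position 8 ('c'): new char, reset run to 1
  Position 9 ('a'): new char, reset run to 1
Longest run: 'b' with length 2

2


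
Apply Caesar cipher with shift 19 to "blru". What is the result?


Caesar cipher: shift "blru" by 19
  'b' (pos 1) + 19 = pos 20 = 'u'
  'l' (pos 11) + 19 = pos 4 = 'e'
  'r' (pos 17) + 19 = pos 10 = 'k'
  'u' (pos 20) + 19 = pos 13 = 'n'
Result: uekn

uekn


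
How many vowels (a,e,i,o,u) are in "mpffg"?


Input: mpffg
Checking each character:
  'm' at position 0: consonant
  'p' at position 1: consonant
  'f' at position 2: consonant
  'f' at position 3: consonant
  'g' at position 4: consonant
Total vowels: 0

0


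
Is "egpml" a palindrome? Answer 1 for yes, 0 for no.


Input: egpml
Reversed: lmpge
  Compare pos 0 ('e') with pos 4 ('l'): MISMATCH
  Compare pos 1 ('g') with pos 3 ('m'): MISMATCH
Result: not a palindrome

0


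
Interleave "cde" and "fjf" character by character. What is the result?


Interleaving "cde" and "fjf":
  Position 0: 'c' from first, 'f' from second => "cf"
  Position 1: 'd' from first, 'j' from second => "dj"
  Position 2: 'e' from first, 'f' from second => "ef"
Result: cfdjef

cfdjef


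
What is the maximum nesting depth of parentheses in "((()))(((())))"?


Input: "((()))(((())))"
Tracking depth:
  Position 0 '(': depth becomes 1
  Position 1 '(': depth becomes 2
  Position 2 '(': depth becomes 3
  Position 3 ')': depth becomes 2
  Position 4 ')': depth becomes 1
  Position 5 ')': depth becomes 0
  Position 6 '(': depth becomes 1
  Position 7 '(': depth becomes 2
  Position 8 '(': depth becomes 3
  Position 9 '(': depth becomes 4
  Position 10 ')': depth becomes 3
  Position 11 ')': depth becomes 2
  Position 12 ')': depth becomes 1
  Position 13 ')': depth becomes 0
Maximum depth reached: 4

4


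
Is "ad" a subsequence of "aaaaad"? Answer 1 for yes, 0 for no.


Check if "ad" is a subsequence of "aaaaad"
Greedy scan:
  Position 0 ('a'): matches sub[0] = 'a'
  Position 1 ('a'): no match needed
  Position 2 ('a'): no match needed
  Position 3 ('a'): no match needed
  Position 4 ('a'): no match needed
  Position 5 ('d'): matches sub[1] = 'd'
All 2 characters matched => is a subsequence

1


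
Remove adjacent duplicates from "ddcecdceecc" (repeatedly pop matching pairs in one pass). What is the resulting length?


Input: ddcecdceecc
Stack-based adjacent duplicate removal:
  Read 'd': push. Stack: d
  Read 'd': matches stack top 'd' => pop. Stack: (empty)
  Read 'c': push. Stack: c
  Read 'e': push. Stack: ce
  Read 'c': push. Stack: cec
  Read 'd': push. Stack: cecd
  Read 'c': push. Stack: cecdc
  Read 'e': push. Stack: cecdce
  Read 'e': matches stack top 'e' => pop. Stack: cecdc
  Read 'c': matches stack top 'c' => pop. Stack: cecd
  Read 'c': push. Stack: cecdc
Final stack: "cecdc" (length 5)

5


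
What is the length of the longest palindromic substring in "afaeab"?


Input: "afaeab"
Checking substrings for palindromes:
  [0:3] "afa" (len 3) => palindrome
  [2:5] "aea" (len 3) => palindrome
Longest palindromic substring: "afa" with length 3

3


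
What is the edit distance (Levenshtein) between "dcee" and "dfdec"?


Computing edit distance: "dcee" -> "dfdec"
DP table:
           d    f    d    e    c
      0    1    2    3    4    5
  d   1    0    1    2    3    4
  c   2    1    1    2    3    3
  e   3    2    2    2    2    3
  e   4    3    3    3    2    3
Edit distance = dp[4][5] = 3

3


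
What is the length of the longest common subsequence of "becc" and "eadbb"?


LCS of "becc" and "eadbb"
DP table:
           e    a    d    b    b
      0    0    0    0    0    0
  b   0    0    0    0    1    1
  e   0    1    1    1    1    1
  c   0    1    1    1    1    1
  c   0    1    1    1    1    1
LCS length = dp[4][5] = 1

1


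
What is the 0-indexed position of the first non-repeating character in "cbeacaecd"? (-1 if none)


Input: cbeacaecd
Character frequencies:
  'a': 2
  'b': 1
  'c': 3
  'd': 1
  'e': 2
Scanning left to right for freq == 1:
  Position 0 ('c'): freq=3, skip
  Position 1 ('b'): unique! => answer = 1

1


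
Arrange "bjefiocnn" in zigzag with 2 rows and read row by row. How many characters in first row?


Zigzag "bjefiocnn" into 2 rows:
Placing characters:
  'b' => row 0
  'j' => row 1
  'e' => row 0
  'f' => row 1
  'i' => row 0
  'o' => row 1
  'c' => row 0
  'n' => row 1
  'n' => row 0
Rows:
  Row 0: "beicn"
  Row 1: "jfon"
First row length: 5

5


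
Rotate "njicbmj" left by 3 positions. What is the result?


Input: "njicbmj", rotate left by 3
First 3 characters: "nji"
Remaining characters: "cbmj"
Concatenate remaining + first: "cbmj" + "nji" = "cbmjnji"

cbmjnji


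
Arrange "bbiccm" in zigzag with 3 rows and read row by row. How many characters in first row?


Zigzag "bbiccm" into 3 rows:
Placing characters:
  'b' => row 0
  'b' => row 1
  'i' => row 2
  'c' => row 1
  'c' => row 0
  'm' => row 1
Rows:
  Row 0: "bc"
  Row 1: "bcm"
  Row 2: "i"
First row length: 2

2


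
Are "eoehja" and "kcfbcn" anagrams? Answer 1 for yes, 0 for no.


Strings: "eoehja", "kcfbcn"
Sorted first:  aeehjo
Sorted second: bccfkn
Differ at position 0: 'a' vs 'b' => not anagrams

0


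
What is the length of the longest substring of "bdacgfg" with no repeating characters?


Input: "bdacgfg"
Sliding window (track last position of each char):
  Position 0 ('b'): window [0,0] length 1 -- new best
  Position 1 ('d'): window [0,1] length 2 -- new best
  Position 2 ('a'): window [0,2] length 3 -- new best
  Position 3 ('c'): window [0,3] length 4 -- new best
  Position 4 ('g'): window [0,4] length 5 -- new best
  Position 5 ('f'): window [0,5] length 6 -- new best
  Position 6 ('g'): repeat (last at 4), move window start to 5
  Position 6 ('g'): window [5,6] length 2
Longest substring with no repeats: "bdacgf" with length 6

6


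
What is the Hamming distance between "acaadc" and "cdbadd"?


Comparing "acaadc" and "cdbadd" position by position:
  Position 0: 'a' vs 'c' => differ
  Position 1: 'c' vs 'd' => differ
  Position 2: 'a' vs 'b' => differ
  Position 3: 'a' vs 'a' => same
  Position 4: 'd' vs 'd' => same
  Position 5: 'c' vs 'd' => differ
Total differences (Hamming distance): 4

4


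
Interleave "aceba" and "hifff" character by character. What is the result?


Interleaving "aceba" and "hifff":
  Position 0: 'a' from first, 'h' from second => "ah"
  Position 1: 'c' from first, 'i' from second => "ci"
  Position 2: 'e' from first, 'f' from second => "ef"
  Position 3: 'b' from first, 'f' from second => "bf"
  Position 4: 'a' from first, 'f' from second => "af"
Result: ahciefbfaf

ahciefbfaf


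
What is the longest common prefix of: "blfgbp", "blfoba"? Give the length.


Words: blfgbp, blfoba
  Position 0: all 'b' => match
  Position 1: all 'l' => match
  Position 2: all 'f' => match
  Position 3: ('g', 'o') => mismatch, stop
LCP = "blf" (length 3)

3


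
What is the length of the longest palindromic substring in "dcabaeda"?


Input: "dcabaeda"
Checking substrings for palindromes:
  [2:5] "aba" (len 3) => palindrome
Longest palindromic substring: "aba" with length 3

3


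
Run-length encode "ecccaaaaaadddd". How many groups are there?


Input: ecccaaaaaadddd
Scanning for consecutive runs:
  Group 1: 'e' x 1 (positions 0-0)
  Group 2: 'c' x 3 (positions 1-3)
  Group 3: 'a' x 6 (positions 4-9)
  Group 4: 'd' x 4 (positions 10-13)
Total groups: 4

4


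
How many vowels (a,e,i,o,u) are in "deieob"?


Input: deieob
Checking each character:
  'd' at position 0: consonant
  'e' at position 1: vowel (running total: 1)
  'i' at position 2: vowel (running total: 2)
  'e' at position 3: vowel (running total: 3)
  'o' at position 4: vowel (running total: 4)
  'b' at position 5: consonant
Total vowels: 4

4


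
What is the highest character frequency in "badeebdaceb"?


Input: badeebdaceb
Character counts:
  'a': 2
  'b': 3
  'c': 1
  'd': 2
  'e': 3
Maximum frequency: 3

3


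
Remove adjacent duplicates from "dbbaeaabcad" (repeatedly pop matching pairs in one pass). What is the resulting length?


Input: dbbaeaabcad
Stack-based adjacent duplicate removal:
  Read 'd': push. Stack: d
  Read 'b': push. Stack: db
  Read 'b': matches stack top 'b' => pop. Stack: d
  Read 'a': push. Stack: da
  Read 'e': push. Stack: dae
  Read 'a': push. Stack: daea
  Read 'a': matches stack top 'a' => pop. Stack: dae
  Read 'b': push. Stack: daeb
  Read 'c': push. Stack: daebc
  Read 'a': push. Stack: daebca
  Read 'd': push. Stack: daebcad
Final stack: "daebcad" (length 7)

7


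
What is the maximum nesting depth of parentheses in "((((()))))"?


Input: "((((()))))"
Tracking depth:
  Position 0 '(': depth becomes 1
  Position 1 '(': depth becomes 2
  Position 2 '(': depth becomes 3
  Position 3 '(': depth becomes 4
  Position 4 '(': depth becomes 5
  Position 5 ')': depth becomes 4
  Position 6 ')': depth becomes 3
  Position 7 ')': depth becomes 2
  Position 8 ')': depth becomes 1
  Position 9 ')': depth becomes 0
Maximum depth reached: 5

5


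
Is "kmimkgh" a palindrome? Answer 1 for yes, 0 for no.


Input: kmimkgh
Reversed: hgkmimk
  Compare pos 0 ('k') with pos 6 ('h'): MISMATCH
  Compare pos 1 ('m') with pos 5 ('g'): MISMATCH
  Compare pos 2 ('i') with pos 4 ('k'): MISMATCH
Result: not a palindrome

0


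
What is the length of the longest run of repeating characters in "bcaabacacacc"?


Input: "bcaabacacacc"
Scanning for longest run:
  Position 1 ('c'): new char, reset run to 1
  Position 2 ('a'): new char, reset run to 1
  Position 3 ('a'): continues run of 'a', length=2
  Position 4 ('b'): new char, reset run to 1
  Position 5 ('a'): new char, reset run to 1
  Position 6 ('c'): new char, reset run to 1
  Position 7 ('a'): new char, reset run to 1
  Position 8 ('c'): new char, reset run to 1
  Position 9 ('a'): new char, reset run to 1
  Position 10 ('c'): new char, reset run to 1
  Position 11 ('c'): continues run of 'c', length=2
Longest run: 'a' with length 2

2


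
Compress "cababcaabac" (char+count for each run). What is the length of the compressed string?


Input: cababcaabac
Runs:
  'c' x 1 => "c1"
  'a' x 1 => "a1"
  'b' x 1 => "b1"
  'a' x 1 => "a1"
  'b' x 1 => "b1"
  'c' x 1 => "c1"
  'a' x 2 => "a2"
  'b' x 1 => "b1"
  'a' x 1 => "a1"
  'c' x 1 => "c1"
Compressed: "c1a1b1a1b1c1a2b1a1c1"
Compressed length: 20

20


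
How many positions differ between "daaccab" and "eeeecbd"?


Comparing "daaccab" and "eeeecbd" position by position:
  Position 0: 'd' vs 'e' => DIFFER
  Position 1: 'a' vs 'e' => DIFFER
  Position 2: 'a' vs 'e' => DIFFER
  Position 3: 'c' vs 'e' => DIFFER
  Position 4: 'c' vs 'c' => same
  Position 5: 'a' vs 'b' => DIFFER
  Position 6: 'b' vs 'd' => DIFFER
Positions that differ: 6

6


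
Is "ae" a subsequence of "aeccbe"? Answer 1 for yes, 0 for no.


Check if "ae" is a subsequence of "aeccbe"
Greedy scan:
  Position 0 ('a'): matches sub[0] = 'a'
  Position 1 ('e'): matches sub[1] = 'e'
  Position 2 ('c'): no match needed
  Position 3 ('c'): no match needed
  Position 4 ('b'): no match needed
  Position 5 ('e'): no match needed
All 2 characters matched => is a subsequence

1


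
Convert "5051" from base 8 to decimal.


Input: "5051" in base 8
Positional expansion:
  Digit '5' (value 5) x 8^3 = 2560
  Digit '0' (value 0) x 8^2 = 0
  Digit '5' (value 5) x 8^1 = 40
  Digit '1' (value 1) x 8^0 = 1
Sum = 2601

2601


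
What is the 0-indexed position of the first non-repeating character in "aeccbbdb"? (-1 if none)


Input: aeccbbdb
Character frequencies:
  'a': 1
  'b': 3
  'c': 2
  'd': 1
  'e': 1
Scanning left to right for freq == 1:
  Position 0 ('a'): unique! => answer = 0

0


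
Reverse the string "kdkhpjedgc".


Input: kdkhpjedgc
Reading characters right to left:
  Position 9: 'c'
  Position 8: 'g'
  Position 7: 'd'
  Position 6: 'e'
  Position 5: 'j'
  Position 4: 'p'
  Position 3: 'h'
  Position 2: 'k'
  Position 1: 'd'
  Position 0: 'k'
Reversed: cgdejphkdk

cgdejphkdk


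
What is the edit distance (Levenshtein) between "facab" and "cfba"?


Computing edit distance: "facab" -> "cfba"
DP table:
           c    f    b    a
      0    1    2    3    4
  f   1    1    1    2    3
  a   2    2    2    2    2
  c   3    2    3    3    3
  a   4    3    3    4    3
  b   5    4    4    3    4
Edit distance = dp[5][4] = 4

4


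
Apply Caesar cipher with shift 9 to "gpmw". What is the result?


Caesar cipher: shift "gpmw" by 9
  'g' (pos 6) + 9 = pos 15 = 'p'
  'p' (pos 15) + 9 = pos 24 = 'y'
  'm' (pos 12) + 9 = pos 21 = 'v'
  'w' (pos 22) + 9 = pos 5 = 'f'
Result: pyvf

pyvf


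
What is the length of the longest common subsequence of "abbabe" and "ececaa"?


LCS of "abbabe" and "ececaa"
DP table:
           e    c    e    c    a    a
      0    0    0    0    0    0    0
  a   0    0    0    0    0    1    1
  b   0    0    0    0    0    1    1
  b   0    0    0    0    0    1    1
  a   0    0    0    0    0    1    2
  b   0    0    0    0    0    1    2
  e   0    1    1    1    1    1    2
LCS length = dp[6][6] = 2

2


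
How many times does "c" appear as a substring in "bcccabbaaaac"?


Searching for "c" in "bcccabbaaaac"
Scanning each position:
  Position 0: "b" => no
  Position 1: "c" => MATCH
  Position 2: "c" => MATCH
  Position 3: "c" => MATCH
  Position 4: "a" => no
  Position 5: "b" => no
  Position 6: "b" => no
  Position 7: "a" => no
  Position 8: "a" => no
  Position 9: "a" => no
  Position 10: "a" => no
  Position 11: "c" => MATCH
Total occurrences: 4

4


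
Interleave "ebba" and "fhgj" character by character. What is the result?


Interleaving "ebba" and "fhgj":
  Position 0: 'e' from first, 'f' from second => "ef"
  Position 1: 'b' from first, 'h' from second => "bh"
  Position 2: 'b' from first, 'g' from second => "bg"
  Position 3: 'a' from first, 'j' from second => "aj"
Result: efbhbgaj

efbhbgaj


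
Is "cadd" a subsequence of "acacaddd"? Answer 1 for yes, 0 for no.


Check if "cadd" is a subsequence of "acacaddd"
Greedy scan:
  Position 0 ('a'): no match needed
  Position 1 ('c'): matches sub[0] = 'c'
  Position 2 ('a'): matches sub[1] = 'a'
  Position 3 ('c'): no match needed
  Position 4 ('a'): no match needed
  Position 5 ('d'): matches sub[2] = 'd'
  Position 6 ('d'): matches sub[3] = 'd'
  Position 7 ('d'): no match needed
All 4 characters matched => is a subsequence

1


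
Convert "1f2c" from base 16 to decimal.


Input: "1f2c" in base 16
Positional expansion:
  Digit '1' (value 1) x 16^3 = 4096
  Digit 'f' (value 15) x 16^2 = 3840
  Digit '2' (value 2) x 16^1 = 32
  Digit 'c' (value 12) x 16^0 = 12
Sum = 7980

7980


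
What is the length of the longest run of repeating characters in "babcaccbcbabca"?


Input: "babcaccbcbabca"
Scanning for longest run:
  Position 1 ('a'): new char, reset run to 1
  Position 2 ('b'): new char, reset run to 1
  Position 3 ('c'): new char, reset run to 1
  Position 4 ('a'): new char, reset run to 1
  Position 5 ('c'): new char, reset run to 1
  Position 6 ('c'): continues run of 'c', length=2
  Position 7 ('b'): new char, reset run to 1
  Position 8 ('c'): new char, reset run to 1
  Position 9 ('b'): new char, reset run to 1
  Position 10 ('a'): new char, reset run to 1
  Position 11 ('b'): new char, reset run to 1
  Position 12 ('c'): new char, reset run to 1
  Position 13 ('a'): new char, reset run to 1
Longest run: 'c' with length 2

2


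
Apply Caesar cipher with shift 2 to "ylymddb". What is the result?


Caesar cipher: shift "ylymddb" by 2
  'y' (pos 24) + 2 = pos 0 = 'a'
  'l' (pos 11) + 2 = pos 13 = 'n'
  'y' (pos 24) + 2 = pos 0 = 'a'
  'm' (pos 12) + 2 = pos 14 = 'o'
  'd' (pos 3) + 2 = pos 5 = 'f'
  'd' (pos 3) + 2 = pos 5 = 'f'
  'b' (pos 1) + 2 = pos 3 = 'd'
Result: anaoffd

anaoffd


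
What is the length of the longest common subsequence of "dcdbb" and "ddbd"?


LCS of "dcdbb" and "ddbd"
DP table:
           d    d    b    d
      0    0    0    0    0
  d   0    1    1    1    1
  c   0    1    1    1    1
  d   0    1    2    2    2
  b   0    1    2    3    3
  b   0    1    2    3    3
LCS length = dp[5][4] = 3

3


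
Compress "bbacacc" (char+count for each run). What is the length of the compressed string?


Input: bbacacc
Runs:
  'b' x 2 => "b2"
  'a' x 1 => "a1"
  'c' x 1 => "c1"
  'a' x 1 => "a1"
  'c' x 2 => "c2"
Compressed: "b2a1c1a1c2"
Compressed length: 10

10


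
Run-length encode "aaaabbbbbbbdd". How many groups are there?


Input: aaaabbbbbbbdd
Scanning for consecutive runs:
  Group 1: 'a' x 4 (positions 0-3)
  Group 2: 'b' x 7 (positions 4-10)
  Group 3: 'd' x 2 (positions 11-12)
Total groups: 3

3


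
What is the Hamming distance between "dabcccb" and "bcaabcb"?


Comparing "dabcccb" and "bcaabcb" position by position:
  Position 0: 'd' vs 'b' => differ
  Position 1: 'a' vs 'c' => differ
  Position 2: 'b' vs 'a' => differ
  Position 3: 'c' vs 'a' => differ
  Position 4: 'c' vs 'b' => differ
  Position 5: 'c' vs 'c' => same
  Position 6: 'b' vs 'b' => same
Total differences (Hamming distance): 5

5


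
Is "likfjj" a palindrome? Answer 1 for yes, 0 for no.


Input: likfjj
Reversed: jjfkil
  Compare pos 0 ('l') with pos 5 ('j'): MISMATCH
  Compare pos 1 ('i') with pos 4 ('j'): MISMATCH
  Compare pos 2 ('k') with pos 3 ('f'): MISMATCH
Result: not a palindrome

0


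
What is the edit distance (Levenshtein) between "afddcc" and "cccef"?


Computing edit distance: "afddcc" -> "cccef"
DP table:
           c    c    c    e    f
      0    1    2    3    4    5
  a   1    1    2    3    4    5
  f   2    2    2    3    4    4
  d   3    3    3    3    4    5
  d   4    4    4    4    4    5
  c   5    4    4    4    5    5
  c   6    5    4    4    5    6
Edit distance = dp[6][5] = 6

6


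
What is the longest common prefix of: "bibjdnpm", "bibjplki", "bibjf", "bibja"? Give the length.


Words: bibjdnpm, bibjplki, bibjf, bibja
  Position 0: all 'b' => match
  Position 1: all 'i' => match
  Position 2: all 'b' => match
  Position 3: all 'j' => match
  Position 4: ('d', 'p', 'f', 'a') => mismatch, stop
LCP = "bibj" (length 4)

4


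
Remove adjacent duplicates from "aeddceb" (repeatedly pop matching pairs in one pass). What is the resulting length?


Input: aeddceb
Stack-based adjacent duplicate removal:
  Read 'a': push. Stack: a
  Read 'e': push. Stack: ae
  Read 'd': push. Stack: aed
  Read 'd': matches stack top 'd' => pop. Stack: ae
  Read 'c': push. Stack: aec
  Read 'e': push. Stack: aece
  Read 'b': push. Stack: aeceb
Final stack: "aeceb" (length 5)

5


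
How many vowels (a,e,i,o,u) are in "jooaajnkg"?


Input: jooaajnkg
Checking each character:
  'j' at position 0: consonant
  'o' at position 1: vowel (running total: 1)
  'o' at position 2: vowel (running total: 2)
  'a' at position 3: vowel (running total: 3)
  'a' at position 4: vowel (running total: 4)
  'j' at position 5: consonant
  'n' at position 6: consonant
  'k' at position 7: consonant
  'g' at position 8: consonant
Total vowels: 4

4


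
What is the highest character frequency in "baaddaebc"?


Input: baaddaebc
Character counts:
  'a': 3
  'b': 2
  'c': 1
  'd': 2
  'e': 1
Maximum frequency: 3

3


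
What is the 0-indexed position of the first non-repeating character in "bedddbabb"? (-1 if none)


Input: bedddbabb
Character frequencies:
  'a': 1
  'b': 4
  'd': 3
  'e': 1
Scanning left to right for freq == 1:
  Position 0 ('b'): freq=4, skip
  Position 1 ('e'): unique! => answer = 1

1


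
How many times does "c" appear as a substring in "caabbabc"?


Searching for "c" in "caabbabc"
Scanning each position:
  Position 0: "c" => MATCH
  Position 1: "a" => no
  Position 2: "a" => no
  Position 3: "b" => no
  Position 4: "b" => no
  Position 5: "a" => no
  Position 6: "b" => no
  Position 7: "c" => MATCH
Total occurrences: 2

2


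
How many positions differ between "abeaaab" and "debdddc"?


Comparing "abeaaab" and "debdddc" position by position:
  Position 0: 'a' vs 'd' => DIFFER
  Position 1: 'b' vs 'e' => DIFFER
  Position 2: 'e' vs 'b' => DIFFER
  Position 3: 'a' vs 'd' => DIFFER
  Position 4: 'a' vs 'd' => DIFFER
  Position 5: 'a' vs 'd' => DIFFER
  Position 6: 'b' vs 'c' => DIFFER
Positions that differ: 7

7


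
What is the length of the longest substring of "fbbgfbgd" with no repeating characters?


Input: "fbbgfbgd"
Sliding window (track last position of each char):
  Position 0 ('f'): window [0,0] length 1 -- new best
  Position 1 ('b'): window [0,1] length 2 -- new best
  Position 2 ('b'): repeat (last at 1), move window start to 2
  Position 2 ('b'): window [2,2] length 1
  Position 3 ('g'): window [2,3] length 2
  Position 4 ('f'): window [2,4] length 3 -- new best
  Position 5 ('b'): repeat (last at 2), move window start to 3
  Position 5 ('b'): window [3,5] length 3
  Position 6 ('g'): repeat (last at 3), move window start to 4
  Position 6 ('g'): window [4,6] length 3
  Position 7 ('d'): window [4,7] length 4 -- new best
Longest substring with no repeats: "fbgd" with length 4

4


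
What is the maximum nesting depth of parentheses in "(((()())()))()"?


Input: "(((()())()))()"
Tracking depth:
  Position 0 '(': depth becomes 1
  Position 1 '(': depth becomes 2
  Position 2 '(': depth becomes 3
  Position 3 '(': depth becomes 4
  Position 4 ')': depth becomes 3
  Position 5 '(': depth becomes 4
  Position 6 ')': depth becomes 3
  Position 7 ')': depth becomes 2
  Position 8 '(': depth becomes 3
  Position 9 ')': depth becomes 2
  Position 10 ')': depth becomes 1
  Position 11 ')': depth becomes 0
  Position 12 '(': depth becomes 1
  Position 13 ')': depth becomes 0
Maximum depth reached: 4

4


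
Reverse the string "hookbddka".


Input: hookbddka
Reading characters right to left:
  Position 8: 'a'
  Position 7: 'k'
  Position 6: 'd'
  Position 5: 'd'
  Position 4: 'b'
  Position 3: 'k'
  Position 2: 'o'
  Position 1: 'o'
  Position 0: 'h'
Reversed: akddbkooh

akddbkooh


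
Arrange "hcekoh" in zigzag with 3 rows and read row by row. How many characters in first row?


Zigzag "hcekoh" into 3 rows:
Placing characters:
  'h' => row 0
  'c' => row 1
  'e' => row 2
  'k' => row 1
  'o' => row 0
  'h' => row 1
Rows:
  Row 0: "ho"
  Row 1: "ckh"
  Row 2: "e"
First row length: 2

2


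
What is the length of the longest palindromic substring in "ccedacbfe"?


Input: "ccedacbfe"
Checking substrings for palindromes:
  [0:2] "cc" (len 2) => palindrome
Longest palindromic substring: "cc" with length 2

2


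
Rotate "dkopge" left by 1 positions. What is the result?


Input: "dkopge", rotate left by 1
First 1 characters: "d"
Remaining characters: "kopge"
Concatenate remaining + first: "kopge" + "d" = "kopged"

kopged


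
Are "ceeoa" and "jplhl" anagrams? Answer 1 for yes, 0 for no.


Strings: "ceeoa", "jplhl"
Sorted first:  aceeo
Sorted second: hjllp
Differ at position 0: 'a' vs 'h' => not anagrams

0


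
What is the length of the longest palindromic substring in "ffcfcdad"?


Input: "ffcfcdad"
Checking substrings for palindromes:
  [1:4] "fcf" (len 3) => palindrome
  [2:5] "cfc" (len 3) => palindrome
  [5:8] "dad" (len 3) => palindrome
  [0:2] "ff" (len 2) => palindrome
Longest palindromic substring: "fcf" with length 3

3


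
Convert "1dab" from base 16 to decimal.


Input: "1dab" in base 16
Positional expansion:
  Digit '1' (value 1) x 16^3 = 4096
  Digit 'd' (value 13) x 16^2 = 3328
  Digit 'a' (value 10) x 16^1 = 160
  Digit 'b' (value 11) x 16^0 = 11
Sum = 7595

7595


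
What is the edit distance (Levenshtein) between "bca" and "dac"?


Computing edit distance: "bca" -> "dac"
DP table:
           d    a    c
      0    1    2    3
  b   1    1    2    3
  c   2    2    2    2
  a   3    3    2    3
Edit distance = dp[3][3] = 3

3


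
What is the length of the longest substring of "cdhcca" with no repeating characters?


Input: "cdhcca"
Sliding window (track last position of each char):
  Position 0 ('c'): window [0,0] length 1 -- new best
  Position 1 ('d'): window [0,1] length 2 -- new best
  Position 2 ('h'): window [0,2] length 3 -- new best
  Position 3 ('c'): repeat (last at 0), move window start to 1
  Position 3 ('c'): window [1,3] length 3
  Position 4 ('c'): repeat (last at 3), move window start to 4
  Position 4 ('c'): window [4,4] length 1
  Position 5 ('a'): window [4,5] length 2
Longest substring with no repeats: "cdh" with length 3

3


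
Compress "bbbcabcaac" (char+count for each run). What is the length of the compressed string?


Input: bbbcabcaac
Runs:
  'b' x 3 => "b3"
  'c' x 1 => "c1"
  'a' x 1 => "a1"
  'b' x 1 => "b1"
  'c' x 1 => "c1"
  'a' x 2 => "a2"
  'c' x 1 => "c1"
Compressed: "b3c1a1b1c1a2c1"
Compressed length: 14

14


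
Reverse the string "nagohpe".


Input: nagohpe
Reading characters right to left:
  Position 6: 'e'
  Position 5: 'p'
  Position 4: 'h'
  Position 3: 'o'
  Position 2: 'g'
  Position 1: 'a'
  Position 0: 'n'
Reversed: ephogan

ephogan


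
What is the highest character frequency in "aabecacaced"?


Input: aabecacaced
Character counts:
  'a': 4
  'b': 1
  'c': 3
  'd': 1
  'e': 2
Maximum frequency: 4

4


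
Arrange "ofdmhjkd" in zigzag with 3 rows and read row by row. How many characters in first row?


Zigzag "ofdmhjkd" into 3 rows:
Placing characters:
  'o' => row 0
  'f' => row 1
  'd' => row 2
  'm' => row 1
  'h' => row 0
  'j' => row 1
  'k' => row 2
  'd' => row 1
Rows:
  Row 0: "oh"
  Row 1: "fmjd"
  Row 2: "dk"
First row length: 2

2


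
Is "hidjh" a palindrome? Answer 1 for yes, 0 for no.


Input: hidjh
Reversed: hjdih
  Compare pos 0 ('h') with pos 4 ('h'): match
  Compare pos 1 ('i') with pos 3 ('j'): MISMATCH
Result: not a palindrome

0


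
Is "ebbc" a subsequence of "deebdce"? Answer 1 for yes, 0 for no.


Check if "ebbc" is a subsequence of "deebdce"
Greedy scan:
  Position 0 ('d'): no match needed
  Position 1 ('e'): matches sub[0] = 'e'
  Position 2 ('e'): no match needed
  Position 3 ('b'): matches sub[1] = 'b'
  Position 4 ('d'): no match needed
  Position 5 ('c'): no match needed
  Position 6 ('e'): no match needed
Only matched 2/4 characters => not a subsequence

0


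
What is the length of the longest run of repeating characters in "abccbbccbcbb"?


Input: "abccbbccbcbb"
Scanning for longest run:
  Position 1 ('b'): new char, reset run to 1
  Position 2 ('c'): new char, reset run to 1
  Position 3 ('c'): continues run of 'c', length=2
  Position 4 ('b'): new char, reset run to 1
  Position 5 ('b'): continues run of 'b', length=2
  Position 6 ('c'): new char, reset run to 1
  Position 7 ('c'): continues run of 'c', length=2
  Position 8 ('b'): new char, reset run to 1
  Position 9 ('c'): new char, reset run to 1
  Position 10 ('b'): new char, reset run to 1
  Position 11 ('b'): continues run of 'b', length=2
Longest run: 'c' with length 2

2


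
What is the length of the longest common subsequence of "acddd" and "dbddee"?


LCS of "acddd" and "dbddee"
DP table:
           d    b    d    d    e    e
      0    0    0    0    0    0    0
  a   0    0    0    0    0    0    0
  c   0    0    0    0    0    0    0
  d   0    1    1    1    1    1    1
  d   0    1    1    2    2    2    2
  d   0    1    1    2    3    3    3
LCS length = dp[5][6] = 3

3


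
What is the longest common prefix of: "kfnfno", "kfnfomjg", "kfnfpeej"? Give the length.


Words: kfnfno, kfnfomjg, kfnfpeej
  Position 0: all 'k' => match
  Position 1: all 'f' => match
  Position 2: all 'n' => match
  Position 3: all 'f' => match
  Position 4: ('n', 'o', 'p') => mismatch, stop
LCP = "kfnf" (length 4)

4


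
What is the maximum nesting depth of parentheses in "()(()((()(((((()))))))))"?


Input: "()(()((()(((((()))))))))"
Tracking depth:
  Position 0 '(': depth becomes 1
  Position 1 ')': depth becomes 0
  Position 2 '(': depth becomes 1
  Position 3 '(': depth becomes 2
  Position 4 ')': depth becomes 1
  Position 5 '(': depth becomes 2
  Position 6 '(': depth becomes 3
  Position 7 '(': depth becomes 4
  Position 8 ')': depth becomes 3
  Position 9 '(': depth becomes 4
  Position 10 '(': depth becomes 5
  Position 11 '(': depth becomes 6
  Position 12 '(': depth becomes 7
  Position 13 '(': depth becomes 8
  Position 14 '(': depth becomes 9
  Position 15 ')': depth becomes 8
  Position 16 ')': depth becomes 7
  Position 17 ')': depth becomes 6
  Position 18 ')': depth becomes 5
  Position 19 ')': depth becomes 4
  Position 20 ')': depth becomes 3
  Position 21 ')': depth becomes 2
  Position 22 ')': depth becomes 1
  Position 23 ')': depth becomes 0
Maximum depth reached: 9

9


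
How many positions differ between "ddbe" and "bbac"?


Comparing "ddbe" and "bbac" position by position:
  Position 0: 'd' vs 'b' => DIFFER
  Position 1: 'd' vs 'b' => DIFFER
  Position 2: 'b' vs 'a' => DIFFER
  Position 3: 'e' vs 'c' => DIFFER
Positions that differ: 4

4


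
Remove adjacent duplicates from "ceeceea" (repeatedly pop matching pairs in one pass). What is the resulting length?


Input: ceeceea
Stack-based adjacent duplicate removal:
  Read 'c': push. Stack: c
  Read 'e': push. Stack: ce
  Read 'e': matches stack top 'e' => pop. Stack: c
  Read 'c': matches stack top 'c' => pop. Stack: (empty)
  Read 'e': push. Stack: e
  Read 'e': matches stack top 'e' => pop. Stack: (empty)
  Read 'a': push. Stack: a
Final stack: "a" (length 1)

1


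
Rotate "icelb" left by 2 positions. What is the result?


Input: "icelb", rotate left by 2
First 2 characters: "ic"
Remaining characters: "elb"
Concatenate remaining + first: "elb" + "ic" = "elbic"

elbic


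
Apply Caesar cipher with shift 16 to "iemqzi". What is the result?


Caesar cipher: shift "iemqzi" by 16
  'i' (pos 8) + 16 = pos 24 = 'y'
  'e' (pos 4) + 16 = pos 20 = 'u'
  'm' (pos 12) + 16 = pos 2 = 'c'
  'q' (pos 16) + 16 = pos 6 = 'g'
  'z' (pos 25) + 16 = pos 15 = 'p'
  'i' (pos 8) + 16 = pos 24 = 'y'
Result: yucgpy

yucgpy


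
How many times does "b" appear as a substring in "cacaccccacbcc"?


Searching for "b" in "cacaccccacbcc"
Scanning each position:
  Position 0: "c" => no
  Position 1: "a" => no
  Position 2: "c" => no
  Position 3: "a" => no
  Position 4: "c" => no
  Position 5: "c" => no
  Position 6: "c" => no
  Position 7: "c" => no
  Position 8: "a" => no
  Position 9: "c" => no
  Position 10: "b" => MATCH
  Position 11: "c" => no
  Position 12: "c" => no
Total occurrences: 1

1


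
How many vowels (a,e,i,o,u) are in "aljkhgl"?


Input: aljkhgl
Checking each character:
  'a' at position 0: vowel (running total: 1)
  'l' at position 1: consonant
  'j' at position 2: consonant
  'k' at position 3: consonant
  'h' at position 4: consonant
  'g' at position 5: consonant
  'l' at position 6: consonant
Total vowels: 1

1


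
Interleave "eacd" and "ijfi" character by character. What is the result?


Interleaving "eacd" and "ijfi":
  Position 0: 'e' from first, 'i' from second => "ei"
  Position 1: 'a' from first, 'j' from second => "aj"
  Position 2: 'c' from first, 'f' from second => "cf"
  Position 3: 'd' from first, 'i' from second => "di"
Result: eiajcfdi

eiajcfdi


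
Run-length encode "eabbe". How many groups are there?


Input: eabbe
Scanning for consecutive runs:
  Group 1: 'e' x 1 (positions 0-0)
  Group 2: 'a' x 1 (positions 1-1)
  Group 3: 'b' x 2 (positions 2-3)
  Group 4: 'e' x 1 (positions 4-4)
Total groups: 4

4


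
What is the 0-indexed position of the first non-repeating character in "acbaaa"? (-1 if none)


Input: acbaaa
Character frequencies:
  'a': 4
  'b': 1
  'c': 1
Scanning left to right for freq == 1:
  Position 0 ('a'): freq=4, skip
  Position 1 ('c'): unique! => answer = 1

1


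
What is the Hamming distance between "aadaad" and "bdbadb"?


Comparing "aadaad" and "bdbadb" position by position:
  Position 0: 'a' vs 'b' => differ
  Position 1: 'a' vs 'd' => differ
  Position 2: 'd' vs 'b' => differ
  Position 3: 'a' vs 'a' => same
  Position 4: 'a' vs 'd' => differ
  Position 5: 'd' vs 'b' => differ
Total differences (Hamming distance): 5

5


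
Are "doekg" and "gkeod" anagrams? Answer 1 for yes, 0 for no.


Strings: "doekg", "gkeod"
Sorted first:  degko
Sorted second: degko
Sorted forms match => anagrams

1


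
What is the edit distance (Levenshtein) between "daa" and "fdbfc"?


Computing edit distance: "daa" -> "fdbfc"
DP table:
           f    d    b    f    c
      0    1    2    3    4    5
  d   1    1    1    2    3    4
  a   2    2    2    2    3    4
  a   3    3    3    3    3    4
Edit distance = dp[3][5] = 4

4


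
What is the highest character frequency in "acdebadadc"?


Input: acdebadadc
Character counts:
  'a': 3
  'b': 1
  'c': 2
  'd': 3
  'e': 1
Maximum frequency: 3

3


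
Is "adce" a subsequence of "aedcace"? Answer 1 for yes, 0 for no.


Check if "adce" is a subsequence of "aedcace"
Greedy scan:
  Position 0 ('a'): matches sub[0] = 'a'
  Position 1 ('e'): no match needed
  Position 2 ('d'): matches sub[1] = 'd'
  Position 3 ('c'): matches sub[2] = 'c'
  Position 4 ('a'): no match needed
  Position 5 ('c'): no match needed
  Position 6 ('e'): matches sub[3] = 'e'
All 4 characters matched => is a subsequence

1


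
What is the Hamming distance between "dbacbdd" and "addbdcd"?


Comparing "dbacbdd" and "addbdcd" position by position:
  Position 0: 'd' vs 'a' => differ
  Position 1: 'b' vs 'd' => differ
  Position 2: 'a' vs 'd' => differ
  Position 3: 'c' vs 'b' => differ
  Position 4: 'b' vs 'd' => differ
  Position 5: 'd' vs 'c' => differ
  Position 6: 'd' vs 'd' => same
Total differences (Hamming distance): 6

6


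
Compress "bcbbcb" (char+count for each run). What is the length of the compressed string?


Input: bcbbcb
Runs:
  'b' x 1 => "b1"
  'c' x 1 => "c1"
  'b' x 2 => "b2"
  'c' x 1 => "c1"
  'b' x 1 => "b1"
Compressed: "b1c1b2c1b1"
Compressed length: 10

10


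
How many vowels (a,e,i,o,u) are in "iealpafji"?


Input: iealpafji
Checking each character:
  'i' at position 0: vowel (running total: 1)
  'e' at position 1: vowel (running total: 2)
  'a' at position 2: vowel (running total: 3)
  'l' at position 3: consonant
  'p' at position 4: consonant
  'a' at position 5: vowel (running total: 4)
  'f' at position 6: consonant
  'j' at position 7: consonant
  'i' at position 8: vowel (running total: 5)
Total vowels: 5

5


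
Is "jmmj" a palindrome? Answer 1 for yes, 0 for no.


Input: jmmj
Reversed: jmmj
  Compare pos 0 ('j') with pos 3 ('j'): match
  Compare pos 1 ('m') with pos 2 ('m'): match
Result: palindrome

1


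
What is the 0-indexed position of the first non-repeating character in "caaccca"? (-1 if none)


Input: caaccca
Character frequencies:
  'a': 3
  'c': 4
Scanning left to right for freq == 1:
  Position 0 ('c'): freq=4, skip
  Position 1 ('a'): freq=3, skip
  Position 2 ('a'): freq=3, skip
  Position 3 ('c'): freq=4, skip
  Position 4 ('c'): freq=4, skip
  Position 5 ('c'): freq=4, skip
  Position 6 ('a'): freq=3, skip
  No unique character found => answer = -1

-1


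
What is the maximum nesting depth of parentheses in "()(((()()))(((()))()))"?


Input: "()(((()()))(((()))()))"
Tracking depth:
  Position 0 '(': depth becomes 1
  Position 1 ')': depth becomes 0
  Position 2 '(': depth becomes 1
  Position 3 '(': depth becomes 2
  Position 4 '(': depth becomes 3
  Position 5 '(': depth becomes 4
  Position 6 ')': depth becomes 3
  Position 7 '(': depth becomes 4
  Position 8 ')': depth becomes 3
  Position 9 ')': depth becomes 2
  Position 10 ')': depth becomes 1
  Position 11 '(': depth becomes 2
  Position 12 '(': depth becomes 3
  Position 13 '(': depth becomes 4
  Position 14 '(': depth becomes 5
  Position 15 ')': depth becomes 4
  Position 16 ')': depth becomes 3
  Position 17 ')': depth becomes 2
  Position 18 '(': depth becomes 3
  Position 19 ')': depth becomes 2
  Position 20 ')': depth becomes 1
  Position 21 ')': depth becomes 0
Maximum depth reached: 5

5
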